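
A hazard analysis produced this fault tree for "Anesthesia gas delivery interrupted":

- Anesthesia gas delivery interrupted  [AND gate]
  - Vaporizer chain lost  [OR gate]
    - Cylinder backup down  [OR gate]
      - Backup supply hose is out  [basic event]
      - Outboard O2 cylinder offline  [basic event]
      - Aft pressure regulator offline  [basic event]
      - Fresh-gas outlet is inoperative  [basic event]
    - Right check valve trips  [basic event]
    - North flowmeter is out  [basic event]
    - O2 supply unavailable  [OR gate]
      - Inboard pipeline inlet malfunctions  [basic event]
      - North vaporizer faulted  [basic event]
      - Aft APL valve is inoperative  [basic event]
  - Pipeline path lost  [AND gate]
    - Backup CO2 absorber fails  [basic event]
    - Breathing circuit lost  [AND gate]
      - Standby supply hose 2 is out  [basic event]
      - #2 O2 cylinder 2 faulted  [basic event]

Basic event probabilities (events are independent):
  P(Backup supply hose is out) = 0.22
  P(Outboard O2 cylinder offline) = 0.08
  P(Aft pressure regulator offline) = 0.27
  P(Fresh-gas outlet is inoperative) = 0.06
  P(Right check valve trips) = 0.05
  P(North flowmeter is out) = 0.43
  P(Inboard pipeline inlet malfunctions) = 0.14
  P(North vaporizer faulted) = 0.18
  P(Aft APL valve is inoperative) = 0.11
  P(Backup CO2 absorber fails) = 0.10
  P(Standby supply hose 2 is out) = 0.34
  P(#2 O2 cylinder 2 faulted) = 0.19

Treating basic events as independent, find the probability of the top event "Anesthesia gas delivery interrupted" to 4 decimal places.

0.0054

P(Cylinder backup down) [OR] = 1 − (1−0.22) × (1−0.08) × (1−0.27) × (1−0.06) = 0.507583
P(O2 supply unavailable) [OR] = 1 − (1−0.14) × (1−0.18) × (1−0.11) = 0.372372
P(Vaporizer chain lost) [OR] = 1 − (1−0.507583) × (1−0.05) × (1−0.43) × (1−0.372372) = 0.832647
P(Breathing circuit lost) [AND] = 0.34 × 0.19 = 0.064600
P(Pipeline path lost) [AND] = 0.10 × 0.064600 = 0.006460
P(Anesthesia gas delivery interrupted) [AND] = 0.832647 × 0.006460 = 0.005379
Rounded to 4 decimal places: P(Anesthesia gas delivery interrupted) ≈ 0.0054.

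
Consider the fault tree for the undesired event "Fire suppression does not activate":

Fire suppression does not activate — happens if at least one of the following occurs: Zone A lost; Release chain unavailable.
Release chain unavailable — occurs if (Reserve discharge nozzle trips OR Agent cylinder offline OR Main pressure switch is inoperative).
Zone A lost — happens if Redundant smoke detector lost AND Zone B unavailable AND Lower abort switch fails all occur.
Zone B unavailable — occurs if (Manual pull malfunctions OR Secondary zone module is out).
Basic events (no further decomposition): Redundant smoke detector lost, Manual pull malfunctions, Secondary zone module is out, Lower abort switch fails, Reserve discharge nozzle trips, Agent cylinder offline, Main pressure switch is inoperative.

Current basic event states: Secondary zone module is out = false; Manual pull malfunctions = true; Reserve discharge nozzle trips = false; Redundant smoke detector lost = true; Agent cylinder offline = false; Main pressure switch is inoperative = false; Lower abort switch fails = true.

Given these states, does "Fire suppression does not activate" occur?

Yes

Zone B unavailable [OR]: Manual pull malfunctions=occurs, Secondary zone module is out=not → at least one input occurs → occurs.
Zone A lost [AND]: Redundant smoke detector lost=occurs, Zone B unavailable=occurs, Lower abort switch fails=occurs → all inputs occur → occurs.
Release chain unavailable [OR]: Reserve discharge nozzle trips=not, Agent cylinder offline=not, Main pressure switch is inoperative=not → no input occurs → does not occur.
Fire suppression does not activate [OR]: Zone A lost=occurs, Release chain unavailable=not → at least one input occurs → occurs.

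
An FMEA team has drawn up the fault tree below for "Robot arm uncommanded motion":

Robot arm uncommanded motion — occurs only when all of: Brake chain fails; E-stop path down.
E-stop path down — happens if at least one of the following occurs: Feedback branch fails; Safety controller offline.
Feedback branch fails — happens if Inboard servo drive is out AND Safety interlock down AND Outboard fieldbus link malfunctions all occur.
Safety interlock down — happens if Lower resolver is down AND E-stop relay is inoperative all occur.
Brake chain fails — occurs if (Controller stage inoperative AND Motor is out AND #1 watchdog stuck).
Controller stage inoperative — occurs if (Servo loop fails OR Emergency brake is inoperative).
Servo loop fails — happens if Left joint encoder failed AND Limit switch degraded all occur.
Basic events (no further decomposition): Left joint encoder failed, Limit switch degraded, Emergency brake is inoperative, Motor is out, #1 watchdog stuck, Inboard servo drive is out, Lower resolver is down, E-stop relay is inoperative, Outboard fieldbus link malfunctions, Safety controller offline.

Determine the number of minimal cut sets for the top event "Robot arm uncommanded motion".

Servo loop fails [AND]: one cut set from each child combined → 1 × 1 = 1 cut set(s).
Controller stage inoperative [OR]: union of children's cut sets → 2 cut set(s).
Brake chain fails [AND]: one cut set from each child combined → 2 × 1 × 1 = 2 cut set(s).
Safety interlock down [AND]: one cut set from each child combined → 1 × 1 = 1 cut set(s).
Feedback branch fails [AND]: one cut set from each child combined → 1 × 1 × 1 = 1 cut set(s).
E-stop path down [OR]: union of children's cut sets → 2 cut set(s).
Robot arm uncommanded motion [AND]: one cut set from each child combined → 2 × 2 = 4 cut set(s).
Minimal cut sets: {#1 watchdog stuck, E-stop relay is inoperative, Inboard servo drive is out, Left joint encoder failed, Limit switch degraded, Lower resolver is down, Motor is out, Outboard fieldbus link malfunctions}; {#1 watchdog stuck, Left joint encoder failed, Limit switch degraded, Motor is out, Safety controller offline}; {#1 watchdog stuck, E-stop relay is inoperative, Emergency brake is inoperative, Inboard servo drive is out, Lower resolver is down, Motor is out, Outboard fieldbus link malfunctions}; {#1 watchdog stuck, Emergency brake is inoperative, Motor is out, Safety controller offline}.

4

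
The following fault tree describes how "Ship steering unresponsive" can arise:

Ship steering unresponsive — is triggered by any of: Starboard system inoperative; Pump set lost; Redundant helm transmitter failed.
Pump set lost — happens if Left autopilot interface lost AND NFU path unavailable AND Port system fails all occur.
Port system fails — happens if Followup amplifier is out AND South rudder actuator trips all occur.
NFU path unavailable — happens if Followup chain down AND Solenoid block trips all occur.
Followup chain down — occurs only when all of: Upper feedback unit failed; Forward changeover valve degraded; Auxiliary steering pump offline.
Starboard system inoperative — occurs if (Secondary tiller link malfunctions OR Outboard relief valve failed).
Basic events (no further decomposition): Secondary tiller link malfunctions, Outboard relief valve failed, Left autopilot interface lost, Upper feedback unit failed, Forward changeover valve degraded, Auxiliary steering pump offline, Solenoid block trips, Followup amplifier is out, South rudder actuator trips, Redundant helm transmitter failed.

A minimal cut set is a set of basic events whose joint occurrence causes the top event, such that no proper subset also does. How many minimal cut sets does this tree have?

Starboard system inoperative [OR]: union of children's cut sets → 2 cut set(s).
Followup chain down [AND]: one cut set from each child combined → 1 × 1 × 1 = 1 cut set(s).
NFU path unavailable [AND]: one cut set from each child combined → 1 × 1 = 1 cut set(s).
Port system fails [AND]: one cut set from each child combined → 1 × 1 = 1 cut set(s).
Pump set lost [AND]: one cut set from each child combined → 1 × 1 × 1 = 1 cut set(s).
Ship steering unresponsive [OR]: union of children's cut sets → 4 cut set(s).
Minimal cut sets: {Secondary tiller link malfunctions}; {Outboard relief valve failed}; {Auxiliary steering pump offline, Followup amplifier is out, Forward changeover valve degraded, Left autopilot interface lost, Solenoid block trips, South rudder actuator trips, Upper feedback unit failed}; {Redundant helm transmitter failed}.

4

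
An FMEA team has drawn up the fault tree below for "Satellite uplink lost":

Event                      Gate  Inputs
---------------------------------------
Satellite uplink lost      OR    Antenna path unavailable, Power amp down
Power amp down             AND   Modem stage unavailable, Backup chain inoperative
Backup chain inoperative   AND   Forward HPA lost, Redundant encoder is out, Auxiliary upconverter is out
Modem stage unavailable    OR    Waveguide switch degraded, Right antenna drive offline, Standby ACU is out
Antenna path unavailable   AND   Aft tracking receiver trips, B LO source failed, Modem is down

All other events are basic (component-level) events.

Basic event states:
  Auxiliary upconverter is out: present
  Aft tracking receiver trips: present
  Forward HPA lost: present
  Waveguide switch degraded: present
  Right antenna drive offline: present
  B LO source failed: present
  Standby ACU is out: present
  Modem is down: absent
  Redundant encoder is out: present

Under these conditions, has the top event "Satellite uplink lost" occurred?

Yes

Antenna path unavailable [AND]: Aft tracking receiver trips=occurs, B LO source failed=occurs, Modem is down=not → not all inputs occur → does not occur.
Modem stage unavailable [OR]: Waveguide switch degraded=occurs, Right antenna drive offline=occurs, Standby ACU is out=occurs → at least one input occurs → occurs.
Backup chain inoperative [AND]: Forward HPA lost=occurs, Redundant encoder is out=occurs, Auxiliary upconverter is out=occurs → all inputs occur → occurs.
Power amp down [AND]: Modem stage unavailable=occurs, Backup chain inoperative=occurs → all inputs occur → occurs.
Satellite uplink lost [OR]: Antenna path unavailable=not, Power amp down=occurs → at least one input occurs → occurs.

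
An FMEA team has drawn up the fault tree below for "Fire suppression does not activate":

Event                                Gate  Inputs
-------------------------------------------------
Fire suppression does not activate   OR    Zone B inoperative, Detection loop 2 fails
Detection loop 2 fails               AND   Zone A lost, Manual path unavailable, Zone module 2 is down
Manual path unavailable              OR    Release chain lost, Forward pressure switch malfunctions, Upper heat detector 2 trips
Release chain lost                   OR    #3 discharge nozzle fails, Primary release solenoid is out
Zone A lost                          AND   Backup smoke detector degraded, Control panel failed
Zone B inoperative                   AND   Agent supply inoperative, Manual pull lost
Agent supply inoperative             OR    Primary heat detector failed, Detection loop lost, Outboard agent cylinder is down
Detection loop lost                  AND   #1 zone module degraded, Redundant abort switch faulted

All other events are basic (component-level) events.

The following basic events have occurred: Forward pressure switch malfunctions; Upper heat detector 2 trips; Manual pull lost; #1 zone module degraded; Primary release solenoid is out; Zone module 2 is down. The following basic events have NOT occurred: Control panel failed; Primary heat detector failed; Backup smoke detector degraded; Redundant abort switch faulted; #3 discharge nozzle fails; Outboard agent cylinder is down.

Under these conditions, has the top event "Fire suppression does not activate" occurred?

Detection loop lost [AND]: #1 zone module degraded=occurs, Redundant abort switch faulted=not → not all inputs occur → does not occur.
Agent supply inoperative [OR]: Primary heat detector failed=not, Detection loop lost=not, Outboard agent cylinder is down=not → no input occurs → does not occur.
Zone B inoperative [AND]: Agent supply inoperative=not, Manual pull lost=occurs → not all inputs occur → does not occur.
Zone A lost [AND]: Backup smoke detector degraded=not, Control panel failed=not → not all inputs occur → does not occur.
Release chain lost [OR]: #3 discharge nozzle fails=not, Primary release solenoid is out=occurs → at least one input occurs → occurs.
Manual path unavailable [OR]: Release chain lost=occurs, Forward pressure switch malfunctions=occurs, Upper heat detector 2 trips=occurs → at least one input occurs → occurs.
Detection loop 2 fails [AND]: Zone A lost=not, Manual path unavailable=occurs, Zone module 2 is down=occurs → not all inputs occur → does not occur.
Fire suppression does not activate [OR]: Zone B inoperative=not, Detection loop 2 fails=not → no input occurs → does not occur.

No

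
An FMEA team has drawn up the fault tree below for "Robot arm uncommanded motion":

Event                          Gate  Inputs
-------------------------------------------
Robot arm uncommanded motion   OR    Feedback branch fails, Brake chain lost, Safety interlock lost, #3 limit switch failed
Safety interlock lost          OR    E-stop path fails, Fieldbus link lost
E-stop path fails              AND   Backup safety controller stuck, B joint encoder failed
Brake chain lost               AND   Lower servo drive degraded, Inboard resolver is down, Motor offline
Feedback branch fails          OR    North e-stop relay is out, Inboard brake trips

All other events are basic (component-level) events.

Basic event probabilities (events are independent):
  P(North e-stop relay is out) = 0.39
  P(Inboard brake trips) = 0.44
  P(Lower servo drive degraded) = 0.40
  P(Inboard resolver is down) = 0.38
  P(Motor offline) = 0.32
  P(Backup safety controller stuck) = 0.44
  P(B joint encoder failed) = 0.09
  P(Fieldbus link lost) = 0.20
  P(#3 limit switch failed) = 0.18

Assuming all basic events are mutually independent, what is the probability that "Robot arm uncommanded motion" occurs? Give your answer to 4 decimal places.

0.7953

P(Feedback branch fails) [OR] = 1 − (1−0.39) × (1−0.44) = 0.658400
P(Brake chain lost) [AND] = 0.40 × 0.38 × 0.32 = 0.048640
P(E-stop path fails) [AND] = 0.44 × 0.09 = 0.039600
P(Safety interlock lost) [OR] = 1 − (1−0.039600) × (1−0.20) = 0.231680
P(Robot arm uncommanded motion) [OR] = 1 − (1−0.658400) × (1−0.048640) × (1−0.231680) × (1−0.18) = 0.795252
Rounded to 4 decimal places: P(Robot arm uncommanded motion) ≈ 0.7953.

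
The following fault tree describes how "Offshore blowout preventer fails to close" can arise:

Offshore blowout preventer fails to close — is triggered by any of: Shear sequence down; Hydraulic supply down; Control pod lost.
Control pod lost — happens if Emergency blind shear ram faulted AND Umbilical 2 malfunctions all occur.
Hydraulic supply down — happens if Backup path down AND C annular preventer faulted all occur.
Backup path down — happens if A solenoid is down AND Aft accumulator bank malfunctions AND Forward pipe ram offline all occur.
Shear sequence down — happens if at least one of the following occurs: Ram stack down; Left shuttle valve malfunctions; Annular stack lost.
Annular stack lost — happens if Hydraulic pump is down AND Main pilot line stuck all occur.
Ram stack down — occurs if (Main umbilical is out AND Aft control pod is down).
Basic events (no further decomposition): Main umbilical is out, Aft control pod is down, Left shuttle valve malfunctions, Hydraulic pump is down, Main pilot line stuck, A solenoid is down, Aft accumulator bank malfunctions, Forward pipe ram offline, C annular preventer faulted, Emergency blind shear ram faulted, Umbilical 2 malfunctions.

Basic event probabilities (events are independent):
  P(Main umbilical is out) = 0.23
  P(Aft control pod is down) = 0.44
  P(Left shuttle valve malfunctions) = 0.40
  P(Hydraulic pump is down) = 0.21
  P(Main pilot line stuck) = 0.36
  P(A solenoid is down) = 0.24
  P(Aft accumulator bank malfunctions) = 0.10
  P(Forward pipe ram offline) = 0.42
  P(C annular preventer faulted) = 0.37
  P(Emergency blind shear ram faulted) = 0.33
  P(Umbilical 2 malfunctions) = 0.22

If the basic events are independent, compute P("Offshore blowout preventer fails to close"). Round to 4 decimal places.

P(Ram stack down) [AND] = 0.23 × 0.44 = 0.101200
P(Annular stack lost) [AND] = 0.21 × 0.36 = 0.075600
P(Shear sequence down) [OR] = 1 − (1−0.101200) × (1−0.40) × (1−0.075600) = 0.501490
P(Backup path down) [AND] = 0.24 × 0.10 × 0.42 = 0.010080
P(Hydraulic supply down) [AND] = 0.010080 × 0.37 = 0.003730
P(Control pod lost) [AND] = 0.33 × 0.22 = 0.072600
P(Offshore blowout preventer fails to close) [OR] = 1 − (1−0.501490) × (1−0.003730) × (1−0.072600) = 0.539406
Rounded to 4 decimal places: P(Offshore blowout preventer fails to close) ≈ 0.5394.

0.5394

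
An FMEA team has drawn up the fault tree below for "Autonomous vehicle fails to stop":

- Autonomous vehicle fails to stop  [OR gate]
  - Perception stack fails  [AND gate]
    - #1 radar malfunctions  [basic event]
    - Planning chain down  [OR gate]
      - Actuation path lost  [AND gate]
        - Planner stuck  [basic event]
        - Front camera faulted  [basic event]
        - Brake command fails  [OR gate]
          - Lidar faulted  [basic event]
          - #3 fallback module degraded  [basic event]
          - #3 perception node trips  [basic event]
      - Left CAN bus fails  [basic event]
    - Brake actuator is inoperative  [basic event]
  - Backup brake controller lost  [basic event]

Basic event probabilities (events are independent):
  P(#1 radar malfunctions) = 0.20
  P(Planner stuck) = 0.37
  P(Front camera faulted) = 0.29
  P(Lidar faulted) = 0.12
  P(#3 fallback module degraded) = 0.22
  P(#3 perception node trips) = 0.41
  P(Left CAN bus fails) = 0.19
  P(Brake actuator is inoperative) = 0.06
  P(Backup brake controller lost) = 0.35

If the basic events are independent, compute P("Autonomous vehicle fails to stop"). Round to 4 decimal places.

P(Brake command fails) [OR] = 1 − (1−0.12) × (1−0.22) × (1−0.41) = 0.595024
P(Actuation path lost) [AND] = 0.37 × 0.29 × 0.595024 = 0.063846
P(Planning chain down) [OR] = 1 − (1−0.063846) × (1−0.19) = 0.241715
P(Perception stack fails) [AND] = 0.20 × 0.241715 × 0.06 = 0.002901
P(Autonomous vehicle fails to stop) [OR] = 1 − (1−0.002901) × (1−0.35) = 0.351886
Rounded to 4 decimal places: P(Autonomous vehicle fails to stop) ≈ 0.3519.

0.3519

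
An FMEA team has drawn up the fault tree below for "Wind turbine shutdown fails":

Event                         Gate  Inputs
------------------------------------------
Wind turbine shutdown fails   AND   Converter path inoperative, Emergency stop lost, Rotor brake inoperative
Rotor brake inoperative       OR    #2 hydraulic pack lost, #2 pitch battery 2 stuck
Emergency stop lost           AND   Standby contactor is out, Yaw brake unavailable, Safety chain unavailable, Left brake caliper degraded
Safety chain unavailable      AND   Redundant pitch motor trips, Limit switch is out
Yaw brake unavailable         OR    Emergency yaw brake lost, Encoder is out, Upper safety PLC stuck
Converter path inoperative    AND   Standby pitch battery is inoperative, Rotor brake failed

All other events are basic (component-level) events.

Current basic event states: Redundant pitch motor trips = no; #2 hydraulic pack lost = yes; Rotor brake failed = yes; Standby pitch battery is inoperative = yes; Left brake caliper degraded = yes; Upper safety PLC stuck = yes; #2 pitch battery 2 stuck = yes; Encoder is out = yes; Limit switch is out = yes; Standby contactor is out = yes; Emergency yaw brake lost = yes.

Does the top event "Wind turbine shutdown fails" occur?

Converter path inoperative [AND]: Standby pitch battery is inoperative=occurs, Rotor brake failed=occurs → all inputs occur → occurs.
Yaw brake unavailable [OR]: Emergency yaw brake lost=occurs, Encoder is out=occurs, Upper safety PLC stuck=occurs → at least one input occurs → occurs.
Safety chain unavailable [AND]: Redundant pitch motor trips=not, Limit switch is out=occurs → not all inputs occur → does not occur.
Emergency stop lost [AND]: Standby contactor is out=occurs, Yaw brake unavailable=occurs, Safety chain unavailable=not, Left brake caliper degraded=occurs → not all inputs occur → does not occur.
Rotor brake inoperative [OR]: #2 hydraulic pack lost=occurs, #2 pitch battery 2 stuck=occurs → at least one input occurs → occurs.
Wind turbine shutdown fails [AND]: Converter path inoperative=occurs, Emergency stop lost=not, Rotor brake inoperative=occurs → not all inputs occur → does not occur.

No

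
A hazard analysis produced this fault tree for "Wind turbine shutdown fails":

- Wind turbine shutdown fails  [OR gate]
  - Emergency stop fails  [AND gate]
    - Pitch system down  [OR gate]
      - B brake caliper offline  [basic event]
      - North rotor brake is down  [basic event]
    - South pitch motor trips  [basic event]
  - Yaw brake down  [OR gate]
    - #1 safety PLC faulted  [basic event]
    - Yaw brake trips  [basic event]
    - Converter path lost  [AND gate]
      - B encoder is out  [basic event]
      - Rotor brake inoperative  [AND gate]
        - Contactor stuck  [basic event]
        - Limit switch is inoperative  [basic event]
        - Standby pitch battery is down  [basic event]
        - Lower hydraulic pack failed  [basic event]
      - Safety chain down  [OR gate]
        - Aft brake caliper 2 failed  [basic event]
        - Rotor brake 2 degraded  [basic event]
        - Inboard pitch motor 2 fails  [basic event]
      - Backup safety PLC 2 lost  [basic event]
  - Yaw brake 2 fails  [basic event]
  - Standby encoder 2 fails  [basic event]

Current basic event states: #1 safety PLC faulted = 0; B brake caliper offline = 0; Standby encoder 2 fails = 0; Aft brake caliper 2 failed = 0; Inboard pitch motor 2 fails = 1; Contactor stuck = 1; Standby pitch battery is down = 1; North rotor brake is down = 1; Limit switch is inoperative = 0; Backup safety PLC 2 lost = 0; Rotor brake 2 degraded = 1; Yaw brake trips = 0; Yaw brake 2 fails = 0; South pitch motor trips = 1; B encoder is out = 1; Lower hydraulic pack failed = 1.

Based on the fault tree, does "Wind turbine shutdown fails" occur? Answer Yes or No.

Pitch system down [OR]: B brake caliper offline=not, North rotor brake is down=occurs → at least one input occurs → occurs.
Emergency stop fails [AND]: Pitch system down=occurs, South pitch motor trips=occurs → all inputs occur → occurs.
Rotor brake inoperative [AND]: Contactor stuck=occurs, Limit switch is inoperative=not, Standby pitch battery is down=occurs, Lower hydraulic pack failed=occurs → not all inputs occur → does not occur.
Safety chain down [OR]: Aft brake caliper 2 failed=not, Rotor brake 2 degraded=occurs, Inboard pitch motor 2 fails=occurs → at least one input occurs → occurs.
Converter path lost [AND]: B encoder is out=occurs, Rotor brake inoperative=not, Safety chain down=occurs, Backup safety PLC 2 lost=not → not all inputs occur → does not occur.
Yaw brake down [OR]: #1 safety PLC faulted=not, Yaw brake trips=not, Converter path lost=not → no input occurs → does not occur.
Wind turbine shutdown fails [OR]: Emergency stop fails=occurs, Yaw brake down=not, Yaw brake 2 fails=not, Standby encoder 2 fails=not → at least one input occurs → occurs.

Yes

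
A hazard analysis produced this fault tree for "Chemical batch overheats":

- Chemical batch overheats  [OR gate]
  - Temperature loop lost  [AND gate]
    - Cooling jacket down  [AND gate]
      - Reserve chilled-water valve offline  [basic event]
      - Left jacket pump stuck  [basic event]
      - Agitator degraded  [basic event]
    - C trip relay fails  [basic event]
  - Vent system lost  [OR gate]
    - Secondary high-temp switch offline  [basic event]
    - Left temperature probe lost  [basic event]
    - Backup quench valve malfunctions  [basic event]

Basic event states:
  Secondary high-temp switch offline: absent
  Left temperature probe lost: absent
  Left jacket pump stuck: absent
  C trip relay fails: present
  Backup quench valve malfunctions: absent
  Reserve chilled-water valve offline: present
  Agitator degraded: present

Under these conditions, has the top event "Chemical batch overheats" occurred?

No

Cooling jacket down [AND]: Reserve chilled-water valve offline=occurs, Left jacket pump stuck=not, Agitator degraded=occurs → not all inputs occur → does not occur.
Temperature loop lost [AND]: Cooling jacket down=not, C trip relay fails=occurs → not all inputs occur → does not occur.
Vent system lost [OR]: Secondary high-temp switch offline=not, Left temperature probe lost=not, Backup quench valve malfunctions=not → no input occurs → does not occur.
Chemical batch overheats [OR]: Temperature loop lost=not, Vent system lost=not → no input occurs → does not occur.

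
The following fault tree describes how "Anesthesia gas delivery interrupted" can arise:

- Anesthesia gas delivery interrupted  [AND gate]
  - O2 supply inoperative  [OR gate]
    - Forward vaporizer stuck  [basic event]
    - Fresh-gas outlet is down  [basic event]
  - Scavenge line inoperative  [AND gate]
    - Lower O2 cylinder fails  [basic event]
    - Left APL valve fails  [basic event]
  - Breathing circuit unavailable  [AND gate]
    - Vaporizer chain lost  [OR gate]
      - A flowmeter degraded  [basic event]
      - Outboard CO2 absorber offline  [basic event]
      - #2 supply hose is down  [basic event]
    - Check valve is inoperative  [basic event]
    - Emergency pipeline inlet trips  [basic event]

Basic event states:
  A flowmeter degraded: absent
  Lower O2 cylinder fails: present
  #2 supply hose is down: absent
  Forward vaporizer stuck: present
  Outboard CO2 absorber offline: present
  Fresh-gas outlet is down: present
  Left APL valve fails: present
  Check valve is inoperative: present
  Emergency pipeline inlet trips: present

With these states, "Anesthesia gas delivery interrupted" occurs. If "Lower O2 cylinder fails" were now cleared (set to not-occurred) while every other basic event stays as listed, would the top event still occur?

Counterfactual: set "Lower O2 cylinder fails" to not occurred.
O2 supply inoperative [OR]: Forward vaporizer stuck=occurs, Fresh-gas outlet is down=occurs → at least one input occurs → occurs.
Scavenge line inoperative [AND]: Lower O2 cylinder fails=not, Left APL valve fails=occurs → not all inputs occur → does not occur.
Vaporizer chain lost [OR]: A flowmeter degraded=not, Outboard CO2 absorber offline=occurs, #2 supply hose is down=not → at least one input occurs → occurs.
Breathing circuit unavailable [AND]: Vaporizer chain lost=occurs, Check valve is inoperative=occurs, Emergency pipeline inlet trips=occurs → all inputs occur → occurs.
Anesthesia gas delivery interrupted [AND]: O2 supply inoperative=occurs, Scavenge line inoperative=not, Breathing circuit unavailable=occurs → not all inputs occur → does not occur.

No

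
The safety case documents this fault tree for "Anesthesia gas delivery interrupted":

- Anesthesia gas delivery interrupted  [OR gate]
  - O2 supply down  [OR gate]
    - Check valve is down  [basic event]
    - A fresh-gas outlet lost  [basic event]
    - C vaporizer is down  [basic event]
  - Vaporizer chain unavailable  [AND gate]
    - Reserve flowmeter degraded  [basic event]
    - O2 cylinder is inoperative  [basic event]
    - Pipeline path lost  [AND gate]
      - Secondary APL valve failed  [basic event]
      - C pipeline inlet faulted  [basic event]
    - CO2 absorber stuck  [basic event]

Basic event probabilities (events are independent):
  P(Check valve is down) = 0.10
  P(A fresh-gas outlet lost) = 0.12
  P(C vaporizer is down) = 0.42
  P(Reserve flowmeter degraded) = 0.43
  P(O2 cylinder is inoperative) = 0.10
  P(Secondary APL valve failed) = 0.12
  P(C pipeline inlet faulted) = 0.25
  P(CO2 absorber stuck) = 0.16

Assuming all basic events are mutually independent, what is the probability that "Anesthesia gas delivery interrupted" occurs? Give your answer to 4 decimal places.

P(O2 supply down) [OR] = 1 − (1−0.10) × (1−0.12) × (1−0.42) = 0.540640
P(Pipeline path lost) [AND] = 0.12 × 0.25 = 0.030000
P(Vaporizer chain unavailable) [AND] = 0.43 × 0.10 × 0.030000 × 0.16 = 0.000206
P(Anesthesia gas delivery interrupted) [OR] = 1 − (1−0.540640) × (1−0.000206) = 0.540735
Rounded to 4 decimal places: P(Anesthesia gas delivery interrupted) ≈ 0.5407.

0.5407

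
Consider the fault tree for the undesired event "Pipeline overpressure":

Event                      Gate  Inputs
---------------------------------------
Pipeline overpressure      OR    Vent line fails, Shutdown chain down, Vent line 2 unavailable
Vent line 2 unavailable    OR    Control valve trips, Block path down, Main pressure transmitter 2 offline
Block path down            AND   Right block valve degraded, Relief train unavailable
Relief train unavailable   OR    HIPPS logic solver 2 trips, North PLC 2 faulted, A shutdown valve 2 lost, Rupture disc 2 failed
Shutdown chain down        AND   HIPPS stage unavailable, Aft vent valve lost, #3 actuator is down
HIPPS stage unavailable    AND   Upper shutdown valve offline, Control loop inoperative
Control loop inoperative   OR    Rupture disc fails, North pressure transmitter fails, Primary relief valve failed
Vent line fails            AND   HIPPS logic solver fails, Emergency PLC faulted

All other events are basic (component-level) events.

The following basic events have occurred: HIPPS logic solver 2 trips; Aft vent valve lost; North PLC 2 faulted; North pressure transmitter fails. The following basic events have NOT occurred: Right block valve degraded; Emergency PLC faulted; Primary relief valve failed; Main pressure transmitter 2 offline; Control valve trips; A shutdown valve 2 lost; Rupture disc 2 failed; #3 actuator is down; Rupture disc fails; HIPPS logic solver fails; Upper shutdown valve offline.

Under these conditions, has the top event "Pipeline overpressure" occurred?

Vent line fails [AND]: HIPPS logic solver fails=not, Emergency PLC faulted=not → not all inputs occur → does not occur.
Control loop inoperative [OR]: Rupture disc fails=not, North pressure transmitter fails=occurs, Primary relief valve failed=not → at least one input occurs → occurs.
HIPPS stage unavailable [AND]: Upper shutdown valve offline=not, Control loop inoperative=occurs → not all inputs occur → does not occur.
Shutdown chain down [AND]: HIPPS stage unavailable=not, Aft vent valve lost=occurs, #3 actuator is down=not → not all inputs occur → does not occur.
Relief train unavailable [OR]: HIPPS logic solver 2 trips=occurs, North PLC 2 faulted=occurs, A shutdown valve 2 lost=not, Rupture disc 2 failed=not → at least one input occurs → occurs.
Block path down [AND]: Right block valve degraded=not, Relief train unavailable=occurs → not all inputs occur → does not occur.
Vent line 2 unavailable [OR]: Control valve trips=not, Block path down=not, Main pressure transmitter 2 offline=not → no input occurs → does not occur.
Pipeline overpressure [OR]: Vent line fails=not, Shutdown chain down=not, Vent line 2 unavailable=not → no input occurs → does not occur.

No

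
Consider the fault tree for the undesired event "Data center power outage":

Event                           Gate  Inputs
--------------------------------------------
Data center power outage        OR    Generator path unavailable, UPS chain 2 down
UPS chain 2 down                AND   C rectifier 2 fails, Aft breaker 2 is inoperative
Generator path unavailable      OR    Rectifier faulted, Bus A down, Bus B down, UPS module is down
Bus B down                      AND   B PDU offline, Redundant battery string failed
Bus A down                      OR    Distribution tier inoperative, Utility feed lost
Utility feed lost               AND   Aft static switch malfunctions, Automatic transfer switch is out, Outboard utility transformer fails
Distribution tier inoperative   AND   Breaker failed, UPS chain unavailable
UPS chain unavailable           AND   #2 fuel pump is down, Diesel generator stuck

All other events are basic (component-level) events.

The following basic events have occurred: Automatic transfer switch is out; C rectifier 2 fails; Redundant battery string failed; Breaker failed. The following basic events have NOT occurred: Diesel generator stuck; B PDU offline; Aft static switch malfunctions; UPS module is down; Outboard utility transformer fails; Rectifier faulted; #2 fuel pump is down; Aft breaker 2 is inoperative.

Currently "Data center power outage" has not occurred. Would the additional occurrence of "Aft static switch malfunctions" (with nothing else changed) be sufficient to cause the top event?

No

Counterfactual: set "Aft static switch malfunctions" to occurred.
UPS chain unavailable [AND]: #2 fuel pump is down=not, Diesel generator stuck=not → not all inputs occur → does not occur.
Distribution tier inoperative [AND]: Breaker failed=occurs, UPS chain unavailable=not → not all inputs occur → does not occur.
Utility feed lost [AND]: Aft static switch malfunctions=occurs, Automatic transfer switch is out=occurs, Outboard utility transformer fails=not → not all inputs occur → does not occur.
Bus A down [OR]: Distribution tier inoperative=not, Utility feed lost=not → no input occurs → does not occur.
Bus B down [AND]: B PDU offline=not, Redundant battery string failed=occurs → not all inputs occur → does not occur.
Generator path unavailable [OR]: Rectifier faulted=not, Bus A down=not, Bus B down=not, UPS module is down=not → no input occurs → does not occur.
UPS chain 2 down [AND]: C rectifier 2 fails=occurs, Aft breaker 2 is inoperative=not → not all inputs occur → does not occur.
Data center power outage [OR]: Generator path unavailable=not, UPS chain 2 down=not → no input occurs → does not occur.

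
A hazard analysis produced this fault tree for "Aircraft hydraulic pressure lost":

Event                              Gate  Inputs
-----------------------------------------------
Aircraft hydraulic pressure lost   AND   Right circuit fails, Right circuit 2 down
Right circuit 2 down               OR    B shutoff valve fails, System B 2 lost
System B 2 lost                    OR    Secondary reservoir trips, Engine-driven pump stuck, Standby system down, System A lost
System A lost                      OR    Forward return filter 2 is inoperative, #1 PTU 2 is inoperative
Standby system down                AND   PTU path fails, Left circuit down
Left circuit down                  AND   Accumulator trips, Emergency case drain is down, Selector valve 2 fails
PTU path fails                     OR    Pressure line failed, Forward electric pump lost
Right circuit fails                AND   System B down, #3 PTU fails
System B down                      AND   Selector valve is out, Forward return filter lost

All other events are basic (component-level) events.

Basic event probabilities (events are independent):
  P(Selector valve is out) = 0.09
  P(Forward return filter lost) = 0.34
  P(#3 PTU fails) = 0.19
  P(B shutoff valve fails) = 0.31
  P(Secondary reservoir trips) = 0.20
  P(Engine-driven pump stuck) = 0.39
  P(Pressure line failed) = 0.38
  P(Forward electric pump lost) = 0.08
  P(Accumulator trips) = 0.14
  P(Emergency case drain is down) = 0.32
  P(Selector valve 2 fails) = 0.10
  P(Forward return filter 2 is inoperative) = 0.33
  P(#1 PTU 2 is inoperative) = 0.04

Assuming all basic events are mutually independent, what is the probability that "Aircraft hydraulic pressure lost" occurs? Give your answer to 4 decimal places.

P(System B down) [AND] = 0.09 × 0.34 = 0.030600
P(Right circuit fails) [AND] = 0.030600 × 0.19 = 0.005814
P(PTU path fails) [OR] = 1 − (1−0.38) × (1−0.08) = 0.429600
P(Left circuit down) [AND] = 0.14 × 0.32 × 0.10 = 0.004480
P(Standby system down) [AND] = 0.429600 × 0.004480 = 0.001925
P(System A lost) [OR] = 1 − (1−0.33) × (1−0.04) = 0.356800
P(System B 2 lost) [OR] = 1 − (1−0.20) × (1−0.39) × (1−0.001925) × (1−0.356800) = 0.686723
P(Right circuit 2 down) [OR] = 1 − (1−0.31) × (1−0.686723) = 0.783839
P(Aircraft hydraulic pressure lost) [AND] = 0.005814 × 0.783839 = 0.004557
Rounded to 4 decimal places: P(Aircraft hydraulic pressure lost) ≈ 0.0046.

0.0046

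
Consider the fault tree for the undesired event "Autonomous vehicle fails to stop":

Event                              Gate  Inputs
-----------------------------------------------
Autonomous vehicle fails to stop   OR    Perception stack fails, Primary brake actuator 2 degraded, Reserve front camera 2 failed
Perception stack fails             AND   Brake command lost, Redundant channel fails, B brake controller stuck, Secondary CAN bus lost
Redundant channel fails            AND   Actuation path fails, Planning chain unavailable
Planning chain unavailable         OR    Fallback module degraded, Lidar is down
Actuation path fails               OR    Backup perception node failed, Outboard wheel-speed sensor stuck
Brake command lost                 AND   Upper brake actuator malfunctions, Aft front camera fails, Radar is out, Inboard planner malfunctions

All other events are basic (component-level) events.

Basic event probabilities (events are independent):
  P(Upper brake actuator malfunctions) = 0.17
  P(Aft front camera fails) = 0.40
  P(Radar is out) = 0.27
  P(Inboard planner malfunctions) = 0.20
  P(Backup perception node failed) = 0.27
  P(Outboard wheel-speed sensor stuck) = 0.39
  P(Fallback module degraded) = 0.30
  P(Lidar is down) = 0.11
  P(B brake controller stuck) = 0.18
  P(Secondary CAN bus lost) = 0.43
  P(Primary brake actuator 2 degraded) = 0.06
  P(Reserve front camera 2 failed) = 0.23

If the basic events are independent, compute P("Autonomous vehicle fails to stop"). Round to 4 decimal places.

P(Brake command lost) [AND] = 0.17 × 0.40 × 0.27 × 0.20 = 0.003672
P(Actuation path fails) [OR] = 1 − (1−0.27) × (1−0.39) = 0.554700
P(Planning chain unavailable) [OR] = 1 − (1−0.30) × (1−0.11) = 0.377000
P(Redundant channel fails) [AND] = 0.554700 × 0.377000 = 0.209122
P(Perception stack fails) [AND] = 0.003672 × 0.209122 × 0.18 × 0.43 = 0.000059
P(Autonomous vehicle fails to stop) [OR] = 1 − (1−0.000059) × (1−0.06) × (1−0.23) = 0.276243
Rounded to 4 decimal places: P(Autonomous vehicle fails to stop) ≈ 0.2762.

0.2762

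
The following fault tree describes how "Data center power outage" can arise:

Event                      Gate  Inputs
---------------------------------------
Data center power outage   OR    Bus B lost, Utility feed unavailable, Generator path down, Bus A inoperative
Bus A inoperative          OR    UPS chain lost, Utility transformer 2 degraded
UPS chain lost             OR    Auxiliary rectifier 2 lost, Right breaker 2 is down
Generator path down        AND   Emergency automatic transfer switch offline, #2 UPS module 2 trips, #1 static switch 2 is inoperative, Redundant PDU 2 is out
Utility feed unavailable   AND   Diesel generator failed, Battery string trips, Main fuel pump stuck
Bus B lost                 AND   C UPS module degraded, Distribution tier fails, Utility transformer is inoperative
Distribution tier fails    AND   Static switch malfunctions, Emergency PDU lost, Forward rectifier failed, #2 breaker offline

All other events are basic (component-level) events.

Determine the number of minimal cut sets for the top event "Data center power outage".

6

Distribution tier fails [AND]: one cut set from each child combined → 1 × 1 × 1 × 1 = 1 cut set(s).
Bus B lost [AND]: one cut set from each child combined → 1 × 1 × 1 = 1 cut set(s).
Utility feed unavailable [AND]: one cut set from each child combined → 1 × 1 × 1 = 1 cut set(s).
Generator path down [AND]: one cut set from each child combined → 1 × 1 × 1 × 1 = 1 cut set(s).
UPS chain lost [OR]: union of children's cut sets → 2 cut set(s).
Bus A inoperative [OR]: union of children's cut sets → 3 cut set(s).
Data center power outage [OR]: union of children's cut sets → 6 cut set(s).
Minimal cut sets: {#2 breaker offline, C UPS module degraded, Emergency PDU lost, Forward rectifier failed, Static switch malfunctions, Utility transformer is inoperative}; {Battery string trips, Diesel generator failed, Main fuel pump stuck}; {#1 static switch 2 is inoperative, #2 UPS module 2 trips, Emergency automatic transfer switch offline, Redundant PDU 2 is out}; {Auxiliary rectifier 2 lost}; {Right breaker 2 is down}; {Utility transformer 2 degraded}.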